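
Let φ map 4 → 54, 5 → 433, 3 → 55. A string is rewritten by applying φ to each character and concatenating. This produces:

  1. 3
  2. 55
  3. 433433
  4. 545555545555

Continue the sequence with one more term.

Expanding 545555545555: 5→433, 4→54, 5→433, 5→433, 5→433, 5→433, 5→433, 4→54, 5→433, 5→433, 5→433, 5→433. Concatenated: 433 54 433 433 433 433 433 54 433 433 433 433.

4335443343343343343354433433433433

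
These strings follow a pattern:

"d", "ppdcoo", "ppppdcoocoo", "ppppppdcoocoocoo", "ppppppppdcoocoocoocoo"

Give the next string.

ppppppppppdcoocoocoocoocoo

s(k+1) = pp·s(k)·coo, so each term gains pp as a prefix and coo as a suffix.
So the next term is pp·ppppppppdcoocoocoocoo·coo.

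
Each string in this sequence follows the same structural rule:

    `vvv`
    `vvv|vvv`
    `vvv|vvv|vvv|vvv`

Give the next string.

vvv|vvv|vvv|vvv|vvv|vvv|vvv|vvv

Each string is two copies of the previous one joined by '|'.
So the next term is two copies of vvv|vvv|vvv|vvv with '|' between the halves.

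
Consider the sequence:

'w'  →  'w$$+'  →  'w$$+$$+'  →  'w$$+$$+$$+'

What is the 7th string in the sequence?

Each term is the previous one with $$+ appended.
From w$$+$$+$$+, 3 further steps: w$$+$$+$$+ → w$$+$$+$$+$$+ → w$$+$$+$$+$$+$$+ → (answer).

w$$+$$+$$+$$+$$+$$+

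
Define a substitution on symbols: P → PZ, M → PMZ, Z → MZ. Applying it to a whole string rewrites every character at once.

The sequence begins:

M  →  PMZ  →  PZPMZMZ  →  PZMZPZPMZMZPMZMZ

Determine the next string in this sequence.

PZMZPMZMZPZMZPZPMZMZPMZMZPZPMZMZPMZMZ

Applying the rule to each of the 16 symbols of PZMZPZPMZMZPMZMZ gives the pieces PZ MZ PMZ MZ PZ MZ PZ PMZ MZ PMZ MZ PZ PMZ MZ PMZ MZ, which concatenate to the answer.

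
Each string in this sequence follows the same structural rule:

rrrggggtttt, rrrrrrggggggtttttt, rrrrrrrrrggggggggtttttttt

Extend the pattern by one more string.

rrrrrrrrrrrrggggggggggtttttttttt

The n-th term is 3n r's then 2n+2 g's then 2n+2 t's (n = 1, 2, …).
Setting n = 4 gives 12, 10, 10 characters in each block.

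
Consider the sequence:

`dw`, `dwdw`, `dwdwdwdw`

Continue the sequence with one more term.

dwdwdwdwdwdwdwdw

s(k+1) = s(k)·s(k) — each term doubles the last.
So the next term is two copies of dwdwdwdw.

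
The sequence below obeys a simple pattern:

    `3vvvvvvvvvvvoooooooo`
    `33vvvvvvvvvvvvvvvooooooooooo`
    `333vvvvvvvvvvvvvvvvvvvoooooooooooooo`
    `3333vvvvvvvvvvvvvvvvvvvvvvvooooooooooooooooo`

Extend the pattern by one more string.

Term n consists of n-2 3's, followed by 4n-1 v's, followed by 3n-1 o's, where the shown terms are n = 3, 4, 5, 6.
Setting n = 7 gives 5, 27, 20 characters in each block.

33333vvvvvvvvvvvvvvvvvvvvvvvvvvvoooooooooooooooooooo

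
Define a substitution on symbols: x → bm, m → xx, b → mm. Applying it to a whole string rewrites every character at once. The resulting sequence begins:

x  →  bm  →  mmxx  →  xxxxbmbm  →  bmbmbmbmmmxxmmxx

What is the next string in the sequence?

Rewriting the 16 symbols of bmbmbmbmmmxxmmxx one by one yields mm xx mm xx mm xx mm xx xx xx bm bm xx xx bm bm; concatenated:

mmxxmmxxmmxxmmxxxxxxbmbmxxxxbmbm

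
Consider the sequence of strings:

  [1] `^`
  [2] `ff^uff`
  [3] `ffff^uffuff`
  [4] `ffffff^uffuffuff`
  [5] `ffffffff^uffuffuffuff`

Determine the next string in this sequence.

ffffffffff^uffuffuffuffuff

s(k+1) = ff·s(k)·uff, so each term gains ff as a prefix and uff as a suffix.
One more step from ffffffff^uffuffuffuff gives the answer.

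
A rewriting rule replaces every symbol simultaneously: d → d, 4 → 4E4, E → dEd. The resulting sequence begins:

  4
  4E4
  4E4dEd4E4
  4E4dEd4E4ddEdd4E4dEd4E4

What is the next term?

φ(4E4dEd4E4ddEdd4E4dEd4E4) expands symbol-by-symbol to 4E4 dEd 4E4 d dEd d 4E4 dEd 4E4 d d dEd d d 4E4 dEd 4E4 d dEd d 4E4 dEd 4E4; joining the 23 pieces gives the next term.

4E4dEd4E4ddEdd4E4dEd4E4dddEddd4E4dEd4E4ddEdd4E4dEd4E4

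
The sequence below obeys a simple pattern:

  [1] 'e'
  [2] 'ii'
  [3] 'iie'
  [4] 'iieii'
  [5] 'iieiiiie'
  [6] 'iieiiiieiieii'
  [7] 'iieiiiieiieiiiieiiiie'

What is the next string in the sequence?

iieiiiieiieiiiieiiiieiieiiiieiieii

From term 3 onward, concatenate the last term with the second-to-last: ii·e = iie, iie·ii = iieii, …
Continuing: iieiiiieiieiiiieiiiie · iieiiiieiieii gives term 8.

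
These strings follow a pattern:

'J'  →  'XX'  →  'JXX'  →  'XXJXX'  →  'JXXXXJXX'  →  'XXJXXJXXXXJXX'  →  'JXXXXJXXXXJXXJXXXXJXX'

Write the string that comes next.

This is a Fibonacci-style word recurrence s(k) = s(k−2)·s(k−1): e.g. J·XX = JXX.
So term 8 is XXJXXJXXXXJXX·JXXXXJXXXXJXXJXXXXJXX.

XXJXXJXXXXJXXJXXXXJXXXXJXXJXXXXJXX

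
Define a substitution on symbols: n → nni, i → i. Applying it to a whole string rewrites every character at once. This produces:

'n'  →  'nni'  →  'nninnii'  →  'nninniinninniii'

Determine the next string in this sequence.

nninniinninniiinninniinninniiii

Replace each of the 15 characters of nninniinninniii in place — nni nni i nni nni i i nni nni i nni nni i i i — and concatenate.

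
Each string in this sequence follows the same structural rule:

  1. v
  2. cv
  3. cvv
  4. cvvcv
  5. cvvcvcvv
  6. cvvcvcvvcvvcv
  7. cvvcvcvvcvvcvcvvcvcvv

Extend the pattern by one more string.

cvvcvcvvcvvcvcvvcvcvvcvvcvcvvcvvcv

Each term (from the third on) is the previous term followed by the one before it: term 3 = cv·v = cvv.
Continuing: cvvcvcvvcvvcvcvvcvcvv · cvvcvcvvcvvcv gives term 8.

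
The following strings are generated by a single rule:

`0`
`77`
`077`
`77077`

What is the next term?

This is a Fibonacci-style word recurrence s(k) = s(k−2)·s(k−1): e.g. 0·77 = 077.
The next term joins 077 and 77077.

07777077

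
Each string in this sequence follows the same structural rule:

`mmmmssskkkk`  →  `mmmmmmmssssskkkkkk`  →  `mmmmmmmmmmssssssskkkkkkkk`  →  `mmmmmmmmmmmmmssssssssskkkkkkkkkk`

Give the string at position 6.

Reading off run lengths: m runs 4, 7, 10, 13; s runs 3, 5, 7, 9; k runs 4, 6, 8, 10 — each is linear in n (n = 1, 2, …).
At n = 6 the blocks have lengths 19, 13, 14.

mmmmmmmmmmmmmmmmmmmssssssssssssskkkkkkkkkkkkkk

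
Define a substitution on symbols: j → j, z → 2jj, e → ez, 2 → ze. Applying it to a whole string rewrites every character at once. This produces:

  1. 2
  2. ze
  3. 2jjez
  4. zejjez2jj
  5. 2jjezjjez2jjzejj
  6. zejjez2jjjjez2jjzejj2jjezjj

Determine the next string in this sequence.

2jjezjjez2jjzejjjjez2jjzejj2jjezjjzejjez2jjjj

Replace each of the 27 characters of zejjez2jjjjez2jjzejj2jjezjj in place — 2jj ez j j ez 2jj ze j j j j ez 2jj ze j j 2jj ez j j ze j j ez 2jj j j — and concatenate.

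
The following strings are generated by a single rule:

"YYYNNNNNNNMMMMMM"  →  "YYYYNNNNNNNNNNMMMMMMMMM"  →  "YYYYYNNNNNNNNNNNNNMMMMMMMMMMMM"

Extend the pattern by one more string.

Reading off run lengths: Y runs 3, 4, 5; N runs 7, 10, 13; M runs 6, 9, 12 — each is linear in n, where the shown terms are n = 2, 3, 4.
For the next term, n = 5, so the run lengths are 6, 16, 15.

YYYYYYNNNNNNNNNNNNNNNNMMMMMMMMMMMMMMM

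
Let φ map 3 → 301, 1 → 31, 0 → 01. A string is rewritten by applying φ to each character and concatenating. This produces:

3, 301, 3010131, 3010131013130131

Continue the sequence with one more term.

3010131013130131013130131301013130131

Replace each of the 16 characters of 3010131013130131 in place — 301 01 31 01 31 301 31 01 31 301 31 301 01 31 301 31 — and concatenate.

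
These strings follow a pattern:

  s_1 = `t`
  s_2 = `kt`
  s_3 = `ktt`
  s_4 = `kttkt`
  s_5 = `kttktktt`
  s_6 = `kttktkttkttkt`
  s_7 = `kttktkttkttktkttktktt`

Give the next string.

kttktkttkttktkttktkttkttktkttkttkt

This is a Fibonacci-style word recurrence s(k) = s(k−1)·s(k−2): e.g. kt·t = ktt.
Continuing: kttktkttkttktkttktktt · kttktkttkttkt gives term 8.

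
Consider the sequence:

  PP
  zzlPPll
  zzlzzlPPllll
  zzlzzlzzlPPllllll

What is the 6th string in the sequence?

zzlzzlzzlzzlzzlPPllllllllll

Each term wraps the previous one in zzl on the left and ll on the right.
From zzlzzlzzlPPllllll, 2 further steps: zzlzzlzzlPPllllll → zzlzzlzzlzzlPPllllllll → (answer).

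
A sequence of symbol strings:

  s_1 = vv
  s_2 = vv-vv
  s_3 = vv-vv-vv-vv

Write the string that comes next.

Every step duplicates the string with '-' between the halves.
One more doubling of vv-vv-vv-vv gives the answer.

vv-vv-vv-vv-vv-vv-vv-vv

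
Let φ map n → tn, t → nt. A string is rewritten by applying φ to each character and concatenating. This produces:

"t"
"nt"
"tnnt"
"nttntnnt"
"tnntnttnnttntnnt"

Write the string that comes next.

Replace each of the 16 characters of tnntnttnnttntnnt in place — nt tn tn nt tn nt nt tn tn nt nt tn nt tn tn nt — and concatenate.

nttntnnttnntnttntnntnttnnttntnnt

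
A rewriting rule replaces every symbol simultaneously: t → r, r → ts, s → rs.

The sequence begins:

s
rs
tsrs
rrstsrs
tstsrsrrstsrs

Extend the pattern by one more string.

Applying the rule to each of the 13 symbols of tstsrsrrstsrs gives the pieces r rs r rs ts rs ts ts rs r rs ts rs, which concatenate to the answer.

rrsrrstsrststsrsrrstsrs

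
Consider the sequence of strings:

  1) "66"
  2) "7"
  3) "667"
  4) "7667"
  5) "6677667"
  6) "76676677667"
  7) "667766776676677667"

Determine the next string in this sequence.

76676677667667766776676677667

Each term (from the third on) is the two preceding terms concatenated in order: term 3 = 66·7 = 667.
The next term joins 76676677667 and 667766776676677667.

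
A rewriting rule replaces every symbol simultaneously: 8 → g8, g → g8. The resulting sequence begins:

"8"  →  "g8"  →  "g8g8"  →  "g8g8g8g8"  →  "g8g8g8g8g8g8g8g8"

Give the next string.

Replace each of the 16 characters of g8g8g8g8g8g8g8g8 in place — g8 g8 g8 g8 g8 g8 g8 g8 g8 g8 g8 g8 g8 g8 g8 g8 — and concatenate.

g8g8g8g8g8g8g8g8g8g8g8g8g8g8g8g8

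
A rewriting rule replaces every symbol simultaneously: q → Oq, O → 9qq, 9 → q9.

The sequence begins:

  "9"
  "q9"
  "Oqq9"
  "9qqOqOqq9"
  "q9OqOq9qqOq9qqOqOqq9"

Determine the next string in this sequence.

Oqq99qqOq9qqOqq9OqOq9qqOqq9OqOq9qqOq9qqOqOqq9

φ(q9OqOq9qqOq9qqOqOqq9) expands symbol-by-symbol to Oq q9 9qq Oq 9qq Oq q9 Oq Oq 9qq Oq q9 Oq Oq 9qq Oq 9qq Oq Oq q9; joining the 20 pieces gives the next term.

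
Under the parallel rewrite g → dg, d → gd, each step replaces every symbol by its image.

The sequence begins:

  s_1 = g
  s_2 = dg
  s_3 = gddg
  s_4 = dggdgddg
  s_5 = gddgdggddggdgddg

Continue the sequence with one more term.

Replace each of the 16 characters of gddgdggddggdgddg in place — dg gd gd dg gd dg dg gd gd dg dg gd dg gd gd dg — and concatenate.

dggdgddggddgdggdgddgdggddggdgddg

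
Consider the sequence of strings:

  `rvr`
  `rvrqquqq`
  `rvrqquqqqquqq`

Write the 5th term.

Every step adds qquqq to the end: s(k+1) = s(k)·qquqq.
From rvrqquqqqquqq, 2 further steps: rvrqquqqqquqq → rvrqquqqqquqqqquqq → (answer).

rvrqquqqqquqqqquqqqquqq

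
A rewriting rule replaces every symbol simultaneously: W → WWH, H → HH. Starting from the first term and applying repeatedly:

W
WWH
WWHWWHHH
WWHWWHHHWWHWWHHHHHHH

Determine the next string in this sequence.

WWHWWHHHWWHWWHHHHHHHWWHWWHHHWWHWWHHHHHHHHHHHHHHH

Replace each of the 20 characters of WWHWWHHHWWHWWHHHHHHH in place — WWH WWH HH WWH WWH HH HH HH WWH WWH HH WWH WWH HH HH HH HH HH HH HH — and concatenate.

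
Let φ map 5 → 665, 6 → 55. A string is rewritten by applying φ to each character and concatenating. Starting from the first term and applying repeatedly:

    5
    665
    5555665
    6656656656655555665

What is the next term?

55556655555665555566555556656656656656655555665

φ(6656656656655555665) expands symbol-by-symbol to 55 55 665 55 55 665 55 55 665 55 55 665 665 665 665 665 55 55 665; joining the 19 pieces gives the next term.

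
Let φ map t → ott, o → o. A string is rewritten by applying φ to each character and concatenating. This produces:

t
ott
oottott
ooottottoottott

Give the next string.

oooottottoottottooottottoottott

Applying the rule to each of the 15 symbols of ooottottoottott gives the pieces o o o ott ott o ott ott o o ott ott o ott ott, which concatenate to the answer.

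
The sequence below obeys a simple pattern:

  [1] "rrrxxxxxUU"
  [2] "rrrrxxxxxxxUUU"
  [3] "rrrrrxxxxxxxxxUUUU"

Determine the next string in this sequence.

The n-th term is n r's then 2n-1 x's then n-1 U's, where the shown terms are n = 3, 4, 5.
Setting n = 6 gives 6, 11, 5 characters in each block.

rrrrrrxxxxxxxxxxxUUUUU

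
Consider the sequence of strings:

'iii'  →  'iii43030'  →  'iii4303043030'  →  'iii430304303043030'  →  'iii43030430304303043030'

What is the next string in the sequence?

Each term is the previous one with 43030 appended.
Applying this once more to iii43030430304303043030:

iii4303043030430304303043030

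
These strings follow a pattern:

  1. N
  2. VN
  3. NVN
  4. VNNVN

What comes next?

Each term (from the third on) is the two preceding terms concatenated in order: term 3 = N·VN = NVN.
Continuing: NVN · VNNVN gives term 5.

NVNVNNVN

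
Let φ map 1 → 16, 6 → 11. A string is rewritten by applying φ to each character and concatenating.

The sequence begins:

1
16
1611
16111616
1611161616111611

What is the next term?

16111616161116111611161616111616

Applying the rule to each of the 16 symbols of 1611161616111611 gives the pieces 16 11 16 16 16 11 16 11 16 11 16 16 16 11 16 16, which concatenate to the answer.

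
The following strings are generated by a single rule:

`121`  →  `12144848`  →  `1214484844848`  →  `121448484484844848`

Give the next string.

12144848448484484844848

Every step adds 44848 to the end: s(k+1) = s(k)·44848.
One more step from 121448484484844848 gives the answer.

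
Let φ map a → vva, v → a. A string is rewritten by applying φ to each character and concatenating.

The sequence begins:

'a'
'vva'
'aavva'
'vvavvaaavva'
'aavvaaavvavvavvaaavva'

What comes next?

Applying the rule to each of the 21 symbols of aavvaaavvavvavvaaavva gives the pieces vva vva a a vva vva vva a a vva a a vva a a vva vva vva a a vva, which concatenate to the answer.

vvavvaaavvavvavvaaavvaaavvaaavvavvavvaaavva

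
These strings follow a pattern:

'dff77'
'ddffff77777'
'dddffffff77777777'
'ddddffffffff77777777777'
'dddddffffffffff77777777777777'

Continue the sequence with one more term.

ddddddffffffffffff77777777777777777

Term n consists of n d's, followed by 2n f's, followed by 3n-1 7's (n = 1, 2, …).
Setting n = 6 gives 6, 12, 17 characters in each block.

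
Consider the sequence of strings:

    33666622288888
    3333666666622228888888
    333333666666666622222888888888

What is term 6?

The n-th term is 2n 3's then 3n+1 6's then n+2 2's then 2n+3 8's (n = 1, 2, …).
Setting n = 6 gives 12, 19, 8, 15 characters in each block.

333333333333666666666666666666622222222888888888888888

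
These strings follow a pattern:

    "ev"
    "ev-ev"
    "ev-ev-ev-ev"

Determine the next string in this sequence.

ev-ev-ev-ev-ev-ev-ev-ev

Every step duplicates the string with '-' between the halves.
One more doubling of ev-ev-ev-ev gives the answer.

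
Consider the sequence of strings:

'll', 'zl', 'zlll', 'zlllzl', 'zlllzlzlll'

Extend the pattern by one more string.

zlllzlzlllzlllzl

This is a Fibonacci-style word recurrence s(k) = s(k−1)·s(k−2): e.g. zl·ll = zlll.
Continuing: zlllzlzlll · zlllzl gives term 6.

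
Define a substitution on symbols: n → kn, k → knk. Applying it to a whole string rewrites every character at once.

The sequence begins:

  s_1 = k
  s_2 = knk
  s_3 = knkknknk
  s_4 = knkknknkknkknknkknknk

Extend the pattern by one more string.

Replace each of the 21 characters of knkknknkknkknknkknknk in place — knk kn knk knk kn knk kn knk knk kn knk knk kn knk kn knk knk kn knk kn knk — and concatenate.

knkknknkknkknknkknknkknkknknkknkknknkknknkknkknknkknknk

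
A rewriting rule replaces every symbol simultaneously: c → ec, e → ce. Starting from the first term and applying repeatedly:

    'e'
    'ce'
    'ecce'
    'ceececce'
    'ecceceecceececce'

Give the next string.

ceececceecceceececceceecceececce

φ(ecceceecceececce) expands symbol-by-symbol to ce ec ec ce ec ce ce ec ec ce ce ec ce ec ec ce; joining the 16 pieces gives the next term.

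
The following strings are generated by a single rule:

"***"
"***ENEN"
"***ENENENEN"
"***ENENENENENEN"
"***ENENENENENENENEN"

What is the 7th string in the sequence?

***ENENENENENENENENENENENEN

The strings grow by a fixed suffix ENEN each time.
From ***ENENENENENENENEN, 2 further steps: ***ENENENENENENENEN → ***ENENENENENENENENENEN → (answer).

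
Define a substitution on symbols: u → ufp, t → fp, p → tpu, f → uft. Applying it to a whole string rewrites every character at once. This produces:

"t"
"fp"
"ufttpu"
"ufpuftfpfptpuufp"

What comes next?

Rewriting the 16 symbols of ufpuftfpfptpuufp one by one yields ufp uft tpu ufp uft fp uft tpu uft tpu fp tpu ufp ufp uft tpu; concatenated:

ufpufttpuufpuftfpufttpuufttpufptpuufpufpufttpu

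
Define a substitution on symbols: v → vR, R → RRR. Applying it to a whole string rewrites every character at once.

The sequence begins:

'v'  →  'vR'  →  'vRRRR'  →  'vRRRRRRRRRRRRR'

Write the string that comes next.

φ(vRRRRRRRRRRRRR) expands symbol-by-symbol to vR RRR RRR RRR RRR RRR RRR RRR RRR RRR RRR RRR RRR RRR; joining the 14 pieces gives the next term.

vRRRRRRRRRRRRRRRRRRRRRRRRRRRRRRRRRRRRRRRR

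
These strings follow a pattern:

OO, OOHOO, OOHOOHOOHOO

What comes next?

Every step duplicates the string with 'H' between the halves.
Doubling OOHOOHOOHOO with 'H' between the halves:

OOHOOHOOHOOHOOHOOHOOHOO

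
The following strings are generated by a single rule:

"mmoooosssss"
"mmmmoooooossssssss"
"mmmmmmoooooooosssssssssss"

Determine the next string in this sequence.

mmmmmmmmoooooooooossssssssssssss

Reading off run lengths: m runs 2, 4, 6; o runs 4, 6, 8; s runs 5, 8, 11 — each is linear in n, where the shown terms are n = 2, 3, 4.
At n = 5 the blocks have lengths 8, 10, 14.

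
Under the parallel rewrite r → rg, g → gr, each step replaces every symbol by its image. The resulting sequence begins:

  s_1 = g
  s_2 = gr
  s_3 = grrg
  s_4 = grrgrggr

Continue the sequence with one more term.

grrgrggrrggrgrrg

Rewriting each symbol of grrgrggr: g→gr, r→rg, r→rg, g→gr, r→rg, g→gr, g→gr, r→rg, which concatenates to gr rg rg gr rg gr gr rg.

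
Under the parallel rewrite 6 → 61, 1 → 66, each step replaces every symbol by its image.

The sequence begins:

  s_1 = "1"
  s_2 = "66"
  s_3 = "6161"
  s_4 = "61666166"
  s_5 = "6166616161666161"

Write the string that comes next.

φ(6166616161666161) expands symbol-by-symbol to 61 66 61 61 61 66 61 66 61 66 61 61 61 66 61 66; joining the 16 pieces gives the next term.

61666161616661666166616161666166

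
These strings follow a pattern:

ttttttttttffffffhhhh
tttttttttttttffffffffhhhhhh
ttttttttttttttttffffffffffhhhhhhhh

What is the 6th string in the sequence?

Each string has the form t^{3n+1} f^{2n} h^{2n-2}, where the shown terms are n = 3, 4, 5.
Setting n = 8 gives 25, 16, 14 characters in each block.

tttttttttttttttttttttttttffffffffffffffffhhhhhhhhhhhhhh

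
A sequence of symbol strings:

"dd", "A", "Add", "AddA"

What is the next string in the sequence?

AddAAdd

Each term (from the third on) is the previous term followed by the one before it: term 3 = A·dd = Add.
So term 5 is AddA·Add.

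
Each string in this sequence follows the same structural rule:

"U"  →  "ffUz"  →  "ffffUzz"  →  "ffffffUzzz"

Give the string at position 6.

Every step adds ff to the front and z to the end of the previous string.
From ffffffUzzz, 2 further steps: ffffffUzzz → ffffffffUzzzz → (answer).

ffffffffffUzzzzz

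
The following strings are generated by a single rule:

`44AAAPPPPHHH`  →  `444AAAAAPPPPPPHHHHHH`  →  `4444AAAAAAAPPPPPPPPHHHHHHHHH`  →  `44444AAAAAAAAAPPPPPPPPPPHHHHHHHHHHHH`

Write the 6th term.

Term n consists of n+1 4's, followed by 2n+1 A's, followed by 2n+2 P's, followed by 3n H's (n = 1, 2, …).
At n = 6 the blocks have lengths 7, 13, 14, 18.

4444444AAAAAAAAAAAAAPPPPPPPPPPPPPPHHHHHHHHHHHHHHHHHH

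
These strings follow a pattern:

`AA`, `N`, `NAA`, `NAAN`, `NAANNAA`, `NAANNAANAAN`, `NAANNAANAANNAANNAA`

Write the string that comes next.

NAANNAANAANNAANNAANAANNAANAAN

Each term (from the third on) is the previous term followed by the one before it: term 3 = N·AA = NAA.
The next term joins NAANNAANAANNAANNAA and NAANNAANAAN.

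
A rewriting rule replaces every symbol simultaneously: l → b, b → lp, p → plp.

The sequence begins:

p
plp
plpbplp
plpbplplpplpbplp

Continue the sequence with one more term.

Rewriting the 16 symbols of plpbplplpplpbplp one by one yields plp b plp lp plp b plp b plp plp b plp lp plp b plp; concatenated:

plpbplplpplpbplpbplpplpbplplpplpbplp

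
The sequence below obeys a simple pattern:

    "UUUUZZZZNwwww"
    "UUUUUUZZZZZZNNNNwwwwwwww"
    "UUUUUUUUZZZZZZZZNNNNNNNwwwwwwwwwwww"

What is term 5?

Term n consists of 2n+2 U's, followed by 2n+2 Z's, followed by 3n-2 N's, followed by 4n w's (n = 1, 2, …).
Setting n = 5 gives 12, 12, 13, 20 characters in each block.

UUUUUUUUUUUUZZZZZZZZZZZZNNNNNNNNNNNNNwwwwwwwwwwwwwwwwwwww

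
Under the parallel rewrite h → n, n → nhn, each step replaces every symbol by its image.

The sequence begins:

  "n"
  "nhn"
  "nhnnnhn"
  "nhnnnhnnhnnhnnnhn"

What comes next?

nhnnnhnnhnnhnnnhnnhnnnhnnhnnnhnnhnnhnnnhn

Applying the rule to each of the 17 symbols of nhnnnhnnhnnhnnnhn gives the pieces nhn n nhn nhn nhn n nhn nhn n nhn nhn n nhn nhn nhn n nhn, which concatenate to the answer.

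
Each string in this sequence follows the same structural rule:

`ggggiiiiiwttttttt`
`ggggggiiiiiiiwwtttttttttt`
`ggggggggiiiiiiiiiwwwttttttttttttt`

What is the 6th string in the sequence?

ggggggggggggggiiiiiiiiiiiiiiiwwwwwwtttttttttttttttttttttt

Term n consists of 2n g's, followed by 2n+1 i's, followed by n-1 w's, followed by 3n+1 t's, where the shown terms are n = 2, 3, 4.
At n = 7 the blocks have lengths 14, 15, 6, 22.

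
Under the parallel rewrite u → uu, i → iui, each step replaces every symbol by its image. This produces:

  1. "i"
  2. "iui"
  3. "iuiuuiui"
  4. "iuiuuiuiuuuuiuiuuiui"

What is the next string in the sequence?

iuiuuiuiuuuuiuiuuiuiuuuuuuuuiuiuuiuiuuuuiuiuuiui

φ(iuiuuiuiuuuuiuiuuiui) expands symbol-by-symbol to iui uu iui uu uu iui uu iui uu uu uu uu iui uu iui uu uu iui uu iui; joining the 20 pieces gives the next term.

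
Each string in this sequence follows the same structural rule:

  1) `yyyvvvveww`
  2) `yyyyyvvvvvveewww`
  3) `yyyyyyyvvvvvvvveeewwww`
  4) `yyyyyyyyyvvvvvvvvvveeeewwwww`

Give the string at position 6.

Reading off run lengths: y runs 3, 5, 7, 9; v runs 4, 6, 8, 10; e runs 1, 2, 3, 4; w runs 2, 3, 4, 5 — each is linear in n (n = 1, 2, …).
For term 6, n = 6, so the run lengths are 13, 14, 6, 7.

yyyyyyyyyyyyyvvvvvvvvvvvvvveeeeeewwwwwww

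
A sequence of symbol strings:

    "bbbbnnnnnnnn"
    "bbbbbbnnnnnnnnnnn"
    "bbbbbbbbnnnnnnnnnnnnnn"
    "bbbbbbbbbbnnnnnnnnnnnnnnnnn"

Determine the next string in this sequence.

bbbbbbbbbbbbnnnnnnnnnnnnnnnnnnnn

The n-th term is 2n b's then 3n+2 n's, where the shown terms are n = 2, 3, 4, 5.
At n = 6 the blocks have lengths 12, 20.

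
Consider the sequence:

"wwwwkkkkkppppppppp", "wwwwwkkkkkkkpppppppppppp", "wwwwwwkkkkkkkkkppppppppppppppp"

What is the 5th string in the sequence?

wwwwwwwwkkkkkkkkkkkkkppppppppppppppppppppp

Each string has the form w^{n+1} k^{2n-1} p^{3n}, where the shown terms are n = 3, 4, 5.
At n = 7 the blocks have lengths 8, 13, 21.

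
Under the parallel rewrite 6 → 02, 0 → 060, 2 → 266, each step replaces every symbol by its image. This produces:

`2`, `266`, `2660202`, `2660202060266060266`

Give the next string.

2660202060266060266060020602660202060020602660202

φ(2660202060266060266) expands symbol-by-symbol to 266 02 02 060 266 060 266 060 02 060 266 02 02 060 02 060 266 02 02; joining the 19 pieces gives the next term.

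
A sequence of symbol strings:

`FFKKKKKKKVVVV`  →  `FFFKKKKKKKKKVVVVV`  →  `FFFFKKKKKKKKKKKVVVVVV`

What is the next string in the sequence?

FFFFFKKKKKKKKKKKKKVVVVVVV

Term n consists of n-1 F's, followed by 2n+1 K's, followed by n+1 V's, where the shown terms are n = 3, 4, 5.
At n = 6 the blocks have lengths 5, 13, 7.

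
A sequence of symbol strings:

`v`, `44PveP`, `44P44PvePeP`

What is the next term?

44P44P44PvePePeP

Every step adds 44P to the front and eP to the end of the previous string.
So the next term is 44P·44P44PvePeP·eP.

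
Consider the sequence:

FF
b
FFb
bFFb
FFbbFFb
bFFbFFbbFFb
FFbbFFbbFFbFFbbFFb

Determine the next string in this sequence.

bFFbFFbbFFbFFbbFFbbFFbFFbbFFb

Each term (from the third on) is the two preceding terms concatenated in order: term 3 = FF·b = FFb.
The next term joins bFFbFFbbFFb and FFbbFFbbFFbFFbbFFb.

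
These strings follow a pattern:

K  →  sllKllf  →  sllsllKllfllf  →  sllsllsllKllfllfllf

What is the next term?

sllsllsllsllKllfllfllfllf

s(k+1) = sll·s(k)·llf, so each term gains sll as a prefix and llf as a suffix.
So the next term is sll·sllsllsllKllfllfllf·llf.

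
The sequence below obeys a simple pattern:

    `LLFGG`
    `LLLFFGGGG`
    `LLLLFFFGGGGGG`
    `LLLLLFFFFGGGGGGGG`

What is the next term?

Each string has the form L^{n+1} F^{n} G^{2n} (n = 1, 2, …).
For the next term, n = 5, so the run lengths are 6, 5, 10.

LLLLLLFFFFFGGGGGGGGGG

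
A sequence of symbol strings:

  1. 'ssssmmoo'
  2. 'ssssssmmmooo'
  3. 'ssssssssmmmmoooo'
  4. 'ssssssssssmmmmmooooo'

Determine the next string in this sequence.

Each string has the form s^{2n} m^{n} o^{n}, where the shown terms are n = 2, 3, 4, 5.
For the next term, n = 6, so the run lengths are 12, 6, 6.

ssssssssssssmmmmmmoooooo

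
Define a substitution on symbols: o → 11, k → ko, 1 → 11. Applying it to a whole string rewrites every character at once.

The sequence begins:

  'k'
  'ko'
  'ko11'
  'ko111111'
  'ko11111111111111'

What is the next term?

Replace each of the 16 characters of ko11111111111111 in place — ko 11 11 11 11 11 11 11 11 11 11 11 11 11 11 11 — and concatenate.

ko111111111111111111111111111111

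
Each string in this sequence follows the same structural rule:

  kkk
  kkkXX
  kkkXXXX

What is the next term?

Each term is the previous one with XX appended.
One more step from kkkXXXX gives the answer.

kkkXXXXXX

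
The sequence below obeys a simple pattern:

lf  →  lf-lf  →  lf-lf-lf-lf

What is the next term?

Each string is two copies of the previous one joined by '-'.
One more doubling of lf-lf-lf-lf gives the answer.

lf-lf-lf-lf-lf-lf-lf-lf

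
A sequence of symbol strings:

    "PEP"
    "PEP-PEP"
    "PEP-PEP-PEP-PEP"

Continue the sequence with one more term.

PEP-PEP-PEP-PEP-PEP-PEP-PEP-PEP

s(k+1) = s(k)·-·s(k) — each term doubles the last with '-' between the halves.
So the next term is two copies of PEP-PEP-PEP-PEP with '-' between the halves.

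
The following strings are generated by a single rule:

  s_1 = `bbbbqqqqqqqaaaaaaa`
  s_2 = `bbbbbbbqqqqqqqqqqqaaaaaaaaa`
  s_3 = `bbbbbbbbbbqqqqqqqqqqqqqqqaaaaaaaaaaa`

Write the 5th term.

bbbbbbbbbbbbbbbbqqqqqqqqqqqqqqqqqqqqqqqaaaaaaaaaaaaaaa

Reading off run lengths: b runs 4, 7, 10; q runs 7, 11, 15; a runs 7, 9, 11 — each is linear in n, where the shown terms are n = 2, 3, 4.
Setting n = 6 gives 16, 23, 15 characters in each block.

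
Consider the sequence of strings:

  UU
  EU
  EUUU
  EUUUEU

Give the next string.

EUUUEUEUUU

This is a Fibonacci-style word recurrence s(k) = s(k−1)·s(k−2): e.g. EU·UU = EUUU.
So term 5 is EUUUEU·EUUU.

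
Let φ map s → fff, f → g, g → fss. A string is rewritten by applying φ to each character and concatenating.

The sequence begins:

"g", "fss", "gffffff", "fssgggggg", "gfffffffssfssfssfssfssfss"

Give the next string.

Replace each of the 25 characters of gfffffffssfssfssfssfssfss in place — fss g g g g g g g fff fff g fff fff g fff fff g fff fff g fff fff g fff fff — and concatenate.

fssgggggggffffffgffffffgffffffgffffffgffffffgffffff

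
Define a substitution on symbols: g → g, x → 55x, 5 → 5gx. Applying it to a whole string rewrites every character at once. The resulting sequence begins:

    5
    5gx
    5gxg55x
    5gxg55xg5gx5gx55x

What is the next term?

Replace each of the 17 characters of 5gxg55xg5gx5gx55x in place — 5gx g 55x g 5gx 5gx 55x g 5gx g 55x 5gx g 55x 5gx 5gx 55x — and concatenate.

5gxg55xg5gx5gx55xg5gxg55x5gxg55x5gx5gx55x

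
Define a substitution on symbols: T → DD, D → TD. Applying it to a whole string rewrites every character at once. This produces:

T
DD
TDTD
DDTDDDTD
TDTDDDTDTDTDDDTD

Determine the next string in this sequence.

DDTDDDTDTDTDDDTDDDTDDDTDTDTDDDTD

Replace each of the 16 characters of TDTDDDTDTDTDDDTD in place — DD TD DD TD TD TD DD TD DD TD DD TD TD TD DD TD — and concatenate.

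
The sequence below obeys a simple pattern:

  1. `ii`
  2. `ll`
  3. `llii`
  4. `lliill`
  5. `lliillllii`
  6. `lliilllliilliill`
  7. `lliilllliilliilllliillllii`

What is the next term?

lliilllliilliilllliilllliilliilllliilliill

From term 3 onward, concatenate the last term with the second-to-last: ll·ii = llii, llii·ll = lliill, …
So term 8 is lliilllliilliilllliillllii·lliilllliilliill.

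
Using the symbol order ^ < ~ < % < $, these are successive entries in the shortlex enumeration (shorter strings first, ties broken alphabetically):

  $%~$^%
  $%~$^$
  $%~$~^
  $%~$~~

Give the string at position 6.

Advancing 2 positions from $%~$~~ through $%~$~~ → $%~$~% reaches term 6.

$%~$~$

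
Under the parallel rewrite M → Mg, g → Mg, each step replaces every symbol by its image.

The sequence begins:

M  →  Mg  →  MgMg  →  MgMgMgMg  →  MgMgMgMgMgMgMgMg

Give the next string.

Replace each of the 16 characters of MgMgMgMgMgMgMgMg in place — Mg Mg Mg Mg Mg Mg Mg Mg Mg Mg Mg Mg Mg Mg Mg Mg — and concatenate.

MgMgMgMgMgMgMgMgMgMgMgMgMgMgMgMg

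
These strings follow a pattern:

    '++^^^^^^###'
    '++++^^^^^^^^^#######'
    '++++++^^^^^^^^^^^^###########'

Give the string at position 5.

++++++++++^^^^^^^^^^^^^^^^^^###################

Term n consists of 2n +'s, followed by 3n+3 ^'s, followed by 4n-1 #'s (n = 1, 2, …).
For term 5, n = 5, so the run lengths are 10, 18, 19.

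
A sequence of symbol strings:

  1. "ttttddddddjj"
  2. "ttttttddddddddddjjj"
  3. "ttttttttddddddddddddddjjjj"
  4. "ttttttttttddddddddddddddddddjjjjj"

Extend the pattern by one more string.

ttttttttttttddddddddddddddddddddddjjjjjj

Term n consists of 2n t's, followed by 4n-2 d's, followed by n j's, where the shown terms are n = 2, 3, 4, 5.
At n = 6 the blocks have lengths 12, 22, 6.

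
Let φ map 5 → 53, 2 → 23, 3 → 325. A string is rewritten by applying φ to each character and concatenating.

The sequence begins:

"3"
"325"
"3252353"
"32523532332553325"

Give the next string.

Rewriting the 17 symbols of 32523532332553325 one by one yields 325 23 53 23 325 53 325 23 325 325 23 53 53 325 325 23 53; concatenated:

32523532332553325233253252353533253252353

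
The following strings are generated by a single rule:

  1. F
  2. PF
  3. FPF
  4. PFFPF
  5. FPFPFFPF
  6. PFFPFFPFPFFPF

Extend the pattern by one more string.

FPFPFFPFPFFPFFPFPFFPF

Each term (from the third on) is the two preceding terms concatenated in order: term 3 = F·PF = FPF.
So term 7 is FPFPFFPF·PFFPFFPFPFFPF.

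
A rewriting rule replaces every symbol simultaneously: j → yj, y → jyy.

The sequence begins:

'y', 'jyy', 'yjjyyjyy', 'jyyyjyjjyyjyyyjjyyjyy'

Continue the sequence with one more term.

Replace each of the 21 characters of jyyyjyjjyyjyyyjjyyjyy in place — yj jyy jyy jyy yj jyy yj yj jyy jyy yj jyy jyy jyy yj yj jyy jyy yj jyy jyy — and concatenate.

yjjyyjyyjyyyjjyyyjyjjyyjyyyjjyyjyyjyyyjyjjyyjyyyjjyyjyy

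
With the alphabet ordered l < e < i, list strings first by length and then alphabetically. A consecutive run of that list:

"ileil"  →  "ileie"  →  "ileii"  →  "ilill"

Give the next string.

Treat ilill as a base-3 numeral over the given alphabet and add one, carrying through any trailing i's.

ilile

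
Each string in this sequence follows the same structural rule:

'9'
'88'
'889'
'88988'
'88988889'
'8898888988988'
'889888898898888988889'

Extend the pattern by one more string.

8898888988988889888898898888988988

From term 3 onward, concatenate the last term with the second-to-last: 88·9 = 889, 889·88 = 88988, …
So term 8 is 889888898898888988889·8898888988988.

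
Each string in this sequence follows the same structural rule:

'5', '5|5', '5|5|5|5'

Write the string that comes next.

5|5|5|5|5|5|5|5

Each string is two copies of the previous one joined by '|'.
One more doubling of 5|5|5|5 gives the answer.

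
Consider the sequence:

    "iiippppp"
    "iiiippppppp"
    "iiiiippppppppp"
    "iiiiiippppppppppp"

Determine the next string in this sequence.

iiiiiiippppppppppppp

The n-th term is n i's then 2n-1 p's, where the shown terms are n = 3, 4, 5, 6.
For the next term, n = 7, so the run lengths are 7, 13.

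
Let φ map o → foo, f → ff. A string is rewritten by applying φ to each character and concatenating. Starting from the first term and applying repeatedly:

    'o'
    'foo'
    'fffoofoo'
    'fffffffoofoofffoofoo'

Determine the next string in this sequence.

Rewriting the 20 symbols of fffffffoofoofffoofoo one by one yields ff ff ff ff ff ff ff foo foo ff foo foo ff ff ff foo foo ff foo foo; concatenated:

fffffffffffffffoofoofffoofoofffffffoofoofffoofoo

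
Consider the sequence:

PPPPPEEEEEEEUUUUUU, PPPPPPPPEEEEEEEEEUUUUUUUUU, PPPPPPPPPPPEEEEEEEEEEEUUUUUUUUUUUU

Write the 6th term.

PPPPPPPPPPPPPPPPPPPPEEEEEEEEEEEEEEEEEUUUUUUUUUUUUUUUUUUUUU

Each string has the form P^{3n-1} E^{2n+3} U^{3n}, where the shown terms are n = 2, 3, 4.
Setting n = 7 gives 20, 17, 21 characters in each block.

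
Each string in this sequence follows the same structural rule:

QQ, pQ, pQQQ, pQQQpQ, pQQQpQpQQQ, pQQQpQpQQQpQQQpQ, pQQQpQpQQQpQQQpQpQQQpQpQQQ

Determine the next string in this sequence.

From term 3 onward, concatenate the last term with the second-to-last: pQ·QQ = pQQQ, pQQQ·pQ = pQQQpQ, …
The next term joins pQQQpQpQQQpQQQpQpQQQpQpQQQ and pQQQpQpQQQpQQQpQ.

pQQQpQpQQQpQQQpQpQQQpQpQQQpQQQpQpQQQpQQQpQ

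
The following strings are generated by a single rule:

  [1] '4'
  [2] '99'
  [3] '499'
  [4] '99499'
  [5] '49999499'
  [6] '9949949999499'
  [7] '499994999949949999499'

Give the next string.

9949949999499499994999949949999499

Each term (from the third on) is the two preceding terms concatenated in order: term 3 = 4·99 = 499.
So term 8 is 9949949999499·499994999949949999499.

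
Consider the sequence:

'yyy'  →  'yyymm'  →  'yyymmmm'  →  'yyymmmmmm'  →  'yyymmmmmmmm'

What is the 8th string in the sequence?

Each term is the previous one with mm appended.
From yyymmmmmmmm, 3 further steps: yyymmmmmmmm → yyymmmmmmmmmm → yyymmmmmmmmmmmm → (answer).

yyymmmmmmmmmmmmmm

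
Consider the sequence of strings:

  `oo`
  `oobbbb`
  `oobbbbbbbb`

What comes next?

Every step adds bbbb to the end: s(k+1) = s(k)·bbbb.
One more step from oobbbbbbbb gives the answer.

oobbbbbbbbbbbb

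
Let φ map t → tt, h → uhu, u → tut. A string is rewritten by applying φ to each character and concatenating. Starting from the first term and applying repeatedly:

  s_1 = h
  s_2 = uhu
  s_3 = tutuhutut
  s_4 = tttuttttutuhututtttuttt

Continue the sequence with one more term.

φ(tttuttttutuhututtttuttt) expands symbol-by-symbol to tt tt tt tut tt tt tt tt tut tt tut uhu tut tt tut tt tt tt tt tut tt tt tt; joining the 23 pieces gives the next term.

tttttttuttttttttttuttttutuhututtttuttttttttttuttttttt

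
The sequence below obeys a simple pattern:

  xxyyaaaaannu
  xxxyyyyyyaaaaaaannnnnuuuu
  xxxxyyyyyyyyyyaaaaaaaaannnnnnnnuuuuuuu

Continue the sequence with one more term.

xxxxxyyyyyyyyyyyyyyaaaaaaaaaaannnnnnnnnnnuuuuuuuuuu

Each string has the form x^{n+1} y^{4n-2} a^{2n+3} n^{3n-1} u^{3n-2} (n = 1, 2, …).
At n = 4 the blocks have lengths 5, 14, 11, 11, 10.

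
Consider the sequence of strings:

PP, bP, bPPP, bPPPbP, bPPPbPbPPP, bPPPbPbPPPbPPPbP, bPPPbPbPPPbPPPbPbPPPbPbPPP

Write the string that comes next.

bPPPbPbPPPbPPPbPbPPPbPbPPPbPPPbPbPPPbPPPbP

Each term (from the third on) is the previous term followed by the one before it: term 3 = bP·PP = bPPP.
Continuing: bPPPbPbPPPbPPPbPbPPPbPbPPP · bPPPbPbPPPbPPPbP gives term 8.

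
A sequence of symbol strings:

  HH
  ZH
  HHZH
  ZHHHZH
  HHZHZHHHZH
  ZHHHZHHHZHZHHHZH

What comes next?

HHZHZHHHZHZHHHZHHHZHZHHHZH

From term 3 onward, concatenate the second-to-last term with the last: HH·ZH = HHZH, ZH·HHZH = ZHHHZH, …
The next term joins HHZHZHHHZH and ZHHHZHHHZHZHHHZH.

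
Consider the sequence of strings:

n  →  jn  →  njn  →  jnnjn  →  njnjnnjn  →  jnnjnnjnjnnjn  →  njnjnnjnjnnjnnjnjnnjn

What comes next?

This is a Fibonacci-style word recurrence s(k) = s(k−2)·s(k−1): e.g. n·jn = njn.
Continuing: jnnjnnjnjnnjn · njnjnnjnjnnjnnjnjnnjn gives term 8.

jnnjnnjnjnnjnnjnjnnjnjnnjnnjnjnnjn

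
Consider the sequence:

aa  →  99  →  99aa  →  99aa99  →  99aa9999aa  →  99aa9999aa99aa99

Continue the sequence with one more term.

99aa9999aa99aa9999aa9999aa

From term 3 onward, concatenate the last term with the second-to-last: 99·aa = 99aa, 99aa·99 = 99aa99, …
The next term joins 99aa9999aa99aa99 and 99aa9999aa.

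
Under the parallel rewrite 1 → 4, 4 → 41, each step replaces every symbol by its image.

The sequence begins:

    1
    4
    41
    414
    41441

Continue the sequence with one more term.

Expanding 41441: 4→41, 1→4, 4→41, 4→41, 1→4. Concatenated: 41 4 41 41 4.

41441414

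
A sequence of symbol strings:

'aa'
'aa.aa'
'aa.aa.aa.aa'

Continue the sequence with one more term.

Every step duplicates the string with '.' between the halves.
Doubling aa.aa.aa.aa with '.' between the halves:

aa.aa.aa.aa.aa.aa.aa.aa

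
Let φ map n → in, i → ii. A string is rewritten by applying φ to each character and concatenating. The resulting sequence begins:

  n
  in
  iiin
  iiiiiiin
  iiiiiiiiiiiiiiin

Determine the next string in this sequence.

iiiiiiiiiiiiiiiiiiiiiiiiiiiiiiin

Applying the rule to each of the 16 symbols of iiiiiiiiiiiiiiin gives the pieces ii ii ii ii ii ii ii ii ii ii ii ii ii ii ii in, which concatenate to the answer.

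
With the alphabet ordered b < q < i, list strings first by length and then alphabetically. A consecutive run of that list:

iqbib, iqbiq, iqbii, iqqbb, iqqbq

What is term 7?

iqqqb

Continuing the enumeration 2 steps past iqqbq: iqqbq → iqqbi → (answer).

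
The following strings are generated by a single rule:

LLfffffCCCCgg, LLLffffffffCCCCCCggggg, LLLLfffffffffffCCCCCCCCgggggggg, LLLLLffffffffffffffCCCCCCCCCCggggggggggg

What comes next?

Reading off run lengths: L runs 2, 3, 4, 5; f runs 5, 8, 11, 14; C runs 4, 6, 8, 10; g runs 2, 5, 8, 11 — each is linear in n (n = 1, 2, …).
Setting n = 5 gives 6, 17, 12, 14 characters in each block.

LLLLLLfffffffffffffffffCCCCCCCCCCCCgggggggggggggg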